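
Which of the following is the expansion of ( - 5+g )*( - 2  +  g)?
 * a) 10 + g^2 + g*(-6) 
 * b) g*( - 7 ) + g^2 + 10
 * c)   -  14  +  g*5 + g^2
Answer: b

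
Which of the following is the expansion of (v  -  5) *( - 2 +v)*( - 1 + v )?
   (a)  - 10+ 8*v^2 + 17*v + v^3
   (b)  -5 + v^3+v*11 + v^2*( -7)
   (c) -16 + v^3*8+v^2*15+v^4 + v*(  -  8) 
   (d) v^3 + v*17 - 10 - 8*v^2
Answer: d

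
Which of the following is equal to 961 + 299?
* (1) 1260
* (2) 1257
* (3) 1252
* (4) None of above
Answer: 1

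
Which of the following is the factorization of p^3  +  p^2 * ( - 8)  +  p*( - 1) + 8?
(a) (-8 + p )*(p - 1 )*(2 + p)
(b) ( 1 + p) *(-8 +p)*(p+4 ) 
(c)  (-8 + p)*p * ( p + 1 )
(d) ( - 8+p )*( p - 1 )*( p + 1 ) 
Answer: d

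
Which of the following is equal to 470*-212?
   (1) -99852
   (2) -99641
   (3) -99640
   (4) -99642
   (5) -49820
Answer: 3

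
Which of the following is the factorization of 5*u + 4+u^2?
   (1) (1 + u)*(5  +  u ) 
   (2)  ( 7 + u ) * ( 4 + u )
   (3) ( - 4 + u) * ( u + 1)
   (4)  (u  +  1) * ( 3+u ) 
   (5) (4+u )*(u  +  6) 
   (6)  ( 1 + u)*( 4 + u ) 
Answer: 6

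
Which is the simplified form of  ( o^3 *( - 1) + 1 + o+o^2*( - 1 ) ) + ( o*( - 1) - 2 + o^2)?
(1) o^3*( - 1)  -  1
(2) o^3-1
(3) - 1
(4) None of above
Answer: 1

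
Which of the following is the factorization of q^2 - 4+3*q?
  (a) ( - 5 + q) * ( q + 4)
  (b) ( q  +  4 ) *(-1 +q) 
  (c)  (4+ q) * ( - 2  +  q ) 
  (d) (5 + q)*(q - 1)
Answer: b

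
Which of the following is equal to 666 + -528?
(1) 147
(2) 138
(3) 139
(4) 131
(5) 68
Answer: 2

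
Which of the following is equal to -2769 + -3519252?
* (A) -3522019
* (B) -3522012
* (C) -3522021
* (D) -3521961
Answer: C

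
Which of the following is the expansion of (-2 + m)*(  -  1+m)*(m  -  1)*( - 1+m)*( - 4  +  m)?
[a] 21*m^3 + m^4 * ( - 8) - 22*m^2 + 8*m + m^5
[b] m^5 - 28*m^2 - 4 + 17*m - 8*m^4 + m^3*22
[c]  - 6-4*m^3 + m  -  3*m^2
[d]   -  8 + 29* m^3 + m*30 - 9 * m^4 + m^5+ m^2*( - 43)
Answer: d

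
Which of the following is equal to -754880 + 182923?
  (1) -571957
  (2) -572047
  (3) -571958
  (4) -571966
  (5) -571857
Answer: 1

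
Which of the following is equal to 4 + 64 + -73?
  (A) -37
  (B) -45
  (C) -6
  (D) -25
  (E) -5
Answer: E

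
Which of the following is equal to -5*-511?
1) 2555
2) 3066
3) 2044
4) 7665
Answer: 1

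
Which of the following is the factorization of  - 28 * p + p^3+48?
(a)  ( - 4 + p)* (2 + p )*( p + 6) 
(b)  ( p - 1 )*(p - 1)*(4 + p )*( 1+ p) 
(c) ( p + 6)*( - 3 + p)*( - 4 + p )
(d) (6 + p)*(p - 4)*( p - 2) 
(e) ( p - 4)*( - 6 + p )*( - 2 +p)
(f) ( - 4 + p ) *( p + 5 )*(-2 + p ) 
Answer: d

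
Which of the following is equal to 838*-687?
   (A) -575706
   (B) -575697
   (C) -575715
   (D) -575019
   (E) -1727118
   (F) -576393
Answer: A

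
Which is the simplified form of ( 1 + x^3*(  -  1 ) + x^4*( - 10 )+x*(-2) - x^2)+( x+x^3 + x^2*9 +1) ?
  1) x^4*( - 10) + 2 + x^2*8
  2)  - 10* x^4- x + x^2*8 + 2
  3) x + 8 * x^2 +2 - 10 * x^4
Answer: 2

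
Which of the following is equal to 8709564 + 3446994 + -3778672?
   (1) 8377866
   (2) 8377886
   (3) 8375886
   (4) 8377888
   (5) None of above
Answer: 2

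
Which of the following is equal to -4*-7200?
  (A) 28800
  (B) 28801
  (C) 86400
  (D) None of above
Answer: A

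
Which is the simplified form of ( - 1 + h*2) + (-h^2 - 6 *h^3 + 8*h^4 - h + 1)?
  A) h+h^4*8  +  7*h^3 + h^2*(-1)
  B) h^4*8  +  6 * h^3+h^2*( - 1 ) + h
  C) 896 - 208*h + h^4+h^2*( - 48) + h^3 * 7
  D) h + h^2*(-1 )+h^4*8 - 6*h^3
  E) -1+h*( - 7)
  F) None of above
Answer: D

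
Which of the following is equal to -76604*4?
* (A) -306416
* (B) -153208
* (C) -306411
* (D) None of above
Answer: A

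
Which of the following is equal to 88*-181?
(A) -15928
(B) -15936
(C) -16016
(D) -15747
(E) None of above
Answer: A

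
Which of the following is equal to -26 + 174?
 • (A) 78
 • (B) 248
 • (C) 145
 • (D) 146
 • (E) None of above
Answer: E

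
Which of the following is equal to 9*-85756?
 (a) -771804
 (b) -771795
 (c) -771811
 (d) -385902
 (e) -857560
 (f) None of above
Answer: a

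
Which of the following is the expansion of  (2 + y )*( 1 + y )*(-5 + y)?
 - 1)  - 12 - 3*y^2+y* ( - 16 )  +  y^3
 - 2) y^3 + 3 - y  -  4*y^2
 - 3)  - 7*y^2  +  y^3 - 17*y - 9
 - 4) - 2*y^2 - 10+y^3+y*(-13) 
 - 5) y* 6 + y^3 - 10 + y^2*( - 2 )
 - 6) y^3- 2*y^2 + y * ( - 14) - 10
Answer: 4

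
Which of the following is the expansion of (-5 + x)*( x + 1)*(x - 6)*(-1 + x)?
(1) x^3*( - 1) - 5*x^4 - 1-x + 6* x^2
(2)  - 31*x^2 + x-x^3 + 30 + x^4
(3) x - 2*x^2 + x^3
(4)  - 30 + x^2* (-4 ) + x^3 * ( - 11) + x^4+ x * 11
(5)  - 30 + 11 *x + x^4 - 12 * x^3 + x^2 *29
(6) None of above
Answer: 6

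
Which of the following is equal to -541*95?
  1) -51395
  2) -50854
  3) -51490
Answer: 1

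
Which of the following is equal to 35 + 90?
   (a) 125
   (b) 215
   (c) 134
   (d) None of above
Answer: a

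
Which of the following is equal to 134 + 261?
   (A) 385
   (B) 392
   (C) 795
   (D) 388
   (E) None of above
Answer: E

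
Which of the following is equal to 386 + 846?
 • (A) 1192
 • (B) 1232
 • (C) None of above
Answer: B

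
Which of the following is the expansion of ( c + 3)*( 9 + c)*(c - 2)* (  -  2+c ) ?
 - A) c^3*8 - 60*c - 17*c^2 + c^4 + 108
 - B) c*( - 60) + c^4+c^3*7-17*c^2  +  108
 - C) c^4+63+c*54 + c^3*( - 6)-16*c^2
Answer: A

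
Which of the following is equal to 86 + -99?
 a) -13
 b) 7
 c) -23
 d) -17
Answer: a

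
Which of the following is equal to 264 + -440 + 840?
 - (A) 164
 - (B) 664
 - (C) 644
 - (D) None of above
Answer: B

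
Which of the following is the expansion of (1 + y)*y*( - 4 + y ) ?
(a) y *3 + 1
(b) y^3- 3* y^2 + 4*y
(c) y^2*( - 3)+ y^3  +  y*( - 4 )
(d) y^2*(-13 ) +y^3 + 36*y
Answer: c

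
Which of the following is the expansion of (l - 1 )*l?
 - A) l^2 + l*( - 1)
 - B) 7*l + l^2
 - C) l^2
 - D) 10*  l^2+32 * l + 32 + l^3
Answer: A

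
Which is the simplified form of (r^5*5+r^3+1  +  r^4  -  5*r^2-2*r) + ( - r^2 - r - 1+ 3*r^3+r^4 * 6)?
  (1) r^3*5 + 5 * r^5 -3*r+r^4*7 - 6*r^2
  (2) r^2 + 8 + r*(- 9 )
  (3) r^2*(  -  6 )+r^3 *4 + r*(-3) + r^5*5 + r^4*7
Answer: 3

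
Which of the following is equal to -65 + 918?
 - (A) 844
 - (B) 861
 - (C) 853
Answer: C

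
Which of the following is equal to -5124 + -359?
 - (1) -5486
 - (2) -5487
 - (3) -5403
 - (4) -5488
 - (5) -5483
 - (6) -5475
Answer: 5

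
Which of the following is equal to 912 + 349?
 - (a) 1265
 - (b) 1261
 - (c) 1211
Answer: b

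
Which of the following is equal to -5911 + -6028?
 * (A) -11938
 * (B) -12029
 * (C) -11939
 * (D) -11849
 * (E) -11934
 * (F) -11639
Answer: C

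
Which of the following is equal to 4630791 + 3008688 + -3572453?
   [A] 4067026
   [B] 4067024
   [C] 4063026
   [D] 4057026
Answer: A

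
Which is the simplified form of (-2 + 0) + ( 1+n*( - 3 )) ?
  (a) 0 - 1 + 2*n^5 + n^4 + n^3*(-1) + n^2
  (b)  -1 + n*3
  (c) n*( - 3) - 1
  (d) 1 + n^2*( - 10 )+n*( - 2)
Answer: c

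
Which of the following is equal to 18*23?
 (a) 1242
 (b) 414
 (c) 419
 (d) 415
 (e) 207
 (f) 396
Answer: b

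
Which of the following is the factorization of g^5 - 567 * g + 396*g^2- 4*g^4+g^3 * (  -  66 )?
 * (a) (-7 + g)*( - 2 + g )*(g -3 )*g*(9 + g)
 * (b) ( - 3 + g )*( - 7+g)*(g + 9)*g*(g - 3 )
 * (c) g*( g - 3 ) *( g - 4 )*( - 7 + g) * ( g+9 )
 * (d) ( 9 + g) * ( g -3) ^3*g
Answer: b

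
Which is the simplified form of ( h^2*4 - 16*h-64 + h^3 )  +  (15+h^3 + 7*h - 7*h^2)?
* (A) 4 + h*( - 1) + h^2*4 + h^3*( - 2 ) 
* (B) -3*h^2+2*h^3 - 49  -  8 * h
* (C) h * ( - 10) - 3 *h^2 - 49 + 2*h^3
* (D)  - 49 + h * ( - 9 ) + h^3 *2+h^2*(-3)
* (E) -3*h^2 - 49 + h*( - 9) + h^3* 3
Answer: D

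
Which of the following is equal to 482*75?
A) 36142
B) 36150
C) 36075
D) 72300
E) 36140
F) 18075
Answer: B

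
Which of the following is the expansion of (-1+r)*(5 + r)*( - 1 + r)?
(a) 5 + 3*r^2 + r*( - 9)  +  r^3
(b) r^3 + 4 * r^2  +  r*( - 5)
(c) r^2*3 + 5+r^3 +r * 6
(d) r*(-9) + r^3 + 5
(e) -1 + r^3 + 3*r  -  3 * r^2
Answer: a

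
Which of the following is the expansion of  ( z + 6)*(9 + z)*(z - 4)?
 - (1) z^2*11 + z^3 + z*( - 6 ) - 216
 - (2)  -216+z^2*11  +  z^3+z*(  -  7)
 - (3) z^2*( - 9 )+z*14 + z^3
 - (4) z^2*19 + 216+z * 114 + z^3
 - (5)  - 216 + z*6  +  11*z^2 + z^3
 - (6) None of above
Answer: 1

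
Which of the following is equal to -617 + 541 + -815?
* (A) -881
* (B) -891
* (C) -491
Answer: B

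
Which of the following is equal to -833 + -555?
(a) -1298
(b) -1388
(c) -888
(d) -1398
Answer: b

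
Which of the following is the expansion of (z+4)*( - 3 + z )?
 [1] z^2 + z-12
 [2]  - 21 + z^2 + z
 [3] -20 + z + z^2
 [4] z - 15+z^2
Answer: 1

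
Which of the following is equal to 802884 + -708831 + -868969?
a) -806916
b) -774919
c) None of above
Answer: c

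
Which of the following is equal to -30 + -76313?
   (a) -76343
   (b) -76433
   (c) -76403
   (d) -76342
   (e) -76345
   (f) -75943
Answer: a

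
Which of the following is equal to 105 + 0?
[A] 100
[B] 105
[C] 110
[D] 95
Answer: B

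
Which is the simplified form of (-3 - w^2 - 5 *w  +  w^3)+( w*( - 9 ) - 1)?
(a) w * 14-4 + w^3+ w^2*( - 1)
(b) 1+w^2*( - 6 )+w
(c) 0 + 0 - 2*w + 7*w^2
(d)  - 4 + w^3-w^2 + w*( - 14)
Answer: d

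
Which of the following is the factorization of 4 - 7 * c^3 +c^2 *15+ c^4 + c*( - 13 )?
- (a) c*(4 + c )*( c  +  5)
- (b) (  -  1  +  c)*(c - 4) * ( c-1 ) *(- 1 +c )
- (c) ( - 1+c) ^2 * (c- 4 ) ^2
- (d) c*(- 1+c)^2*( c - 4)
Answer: b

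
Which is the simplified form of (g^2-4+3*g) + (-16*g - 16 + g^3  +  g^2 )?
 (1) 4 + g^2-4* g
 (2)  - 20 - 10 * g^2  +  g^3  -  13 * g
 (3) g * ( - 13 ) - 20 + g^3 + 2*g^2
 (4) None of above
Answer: 3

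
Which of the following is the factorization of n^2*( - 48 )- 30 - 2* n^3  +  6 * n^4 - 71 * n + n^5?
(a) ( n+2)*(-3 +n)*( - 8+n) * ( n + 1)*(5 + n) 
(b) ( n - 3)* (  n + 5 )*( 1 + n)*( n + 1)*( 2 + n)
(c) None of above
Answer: b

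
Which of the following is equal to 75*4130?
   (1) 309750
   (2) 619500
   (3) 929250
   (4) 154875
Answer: 1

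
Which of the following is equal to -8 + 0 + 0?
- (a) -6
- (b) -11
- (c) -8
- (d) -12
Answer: c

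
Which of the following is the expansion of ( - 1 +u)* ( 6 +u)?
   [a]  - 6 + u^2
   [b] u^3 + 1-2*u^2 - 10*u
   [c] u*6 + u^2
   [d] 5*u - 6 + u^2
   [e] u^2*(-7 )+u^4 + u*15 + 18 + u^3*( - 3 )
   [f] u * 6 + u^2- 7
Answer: d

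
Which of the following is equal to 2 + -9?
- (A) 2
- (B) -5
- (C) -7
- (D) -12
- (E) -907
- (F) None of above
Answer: C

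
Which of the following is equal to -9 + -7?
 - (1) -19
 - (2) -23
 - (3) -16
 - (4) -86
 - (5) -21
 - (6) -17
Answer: 3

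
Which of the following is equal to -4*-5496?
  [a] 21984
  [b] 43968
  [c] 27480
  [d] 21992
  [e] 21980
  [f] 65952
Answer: a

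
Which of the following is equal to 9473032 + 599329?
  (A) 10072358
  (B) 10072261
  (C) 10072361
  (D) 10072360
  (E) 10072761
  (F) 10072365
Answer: C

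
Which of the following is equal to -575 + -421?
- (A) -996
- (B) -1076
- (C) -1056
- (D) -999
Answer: A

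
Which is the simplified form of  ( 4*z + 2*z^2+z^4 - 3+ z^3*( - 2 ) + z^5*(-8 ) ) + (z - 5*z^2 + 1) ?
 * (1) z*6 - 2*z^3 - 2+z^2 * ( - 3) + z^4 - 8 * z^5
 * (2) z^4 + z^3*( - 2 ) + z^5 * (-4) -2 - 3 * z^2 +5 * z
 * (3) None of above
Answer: 3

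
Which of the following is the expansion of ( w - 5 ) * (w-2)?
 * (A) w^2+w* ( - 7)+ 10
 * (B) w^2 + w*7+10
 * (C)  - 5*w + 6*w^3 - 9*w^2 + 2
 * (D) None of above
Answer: A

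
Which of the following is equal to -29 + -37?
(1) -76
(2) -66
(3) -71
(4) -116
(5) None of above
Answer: 2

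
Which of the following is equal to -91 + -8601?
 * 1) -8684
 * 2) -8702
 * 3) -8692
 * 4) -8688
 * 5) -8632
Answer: 3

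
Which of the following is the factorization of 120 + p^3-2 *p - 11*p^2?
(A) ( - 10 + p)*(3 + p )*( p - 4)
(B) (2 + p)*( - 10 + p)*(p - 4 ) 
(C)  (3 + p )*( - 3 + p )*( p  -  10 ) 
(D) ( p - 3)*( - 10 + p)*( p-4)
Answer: A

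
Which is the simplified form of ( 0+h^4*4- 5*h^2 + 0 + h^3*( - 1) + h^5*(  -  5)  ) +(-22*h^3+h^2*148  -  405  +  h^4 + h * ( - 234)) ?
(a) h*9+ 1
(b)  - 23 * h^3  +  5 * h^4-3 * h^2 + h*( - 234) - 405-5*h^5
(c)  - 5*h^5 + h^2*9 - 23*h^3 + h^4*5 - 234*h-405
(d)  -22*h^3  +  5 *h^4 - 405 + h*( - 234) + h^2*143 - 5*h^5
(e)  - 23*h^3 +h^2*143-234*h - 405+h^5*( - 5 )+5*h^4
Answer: e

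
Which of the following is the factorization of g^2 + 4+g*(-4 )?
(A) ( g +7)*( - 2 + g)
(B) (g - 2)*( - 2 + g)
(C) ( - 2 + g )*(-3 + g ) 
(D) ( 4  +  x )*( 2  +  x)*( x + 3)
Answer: B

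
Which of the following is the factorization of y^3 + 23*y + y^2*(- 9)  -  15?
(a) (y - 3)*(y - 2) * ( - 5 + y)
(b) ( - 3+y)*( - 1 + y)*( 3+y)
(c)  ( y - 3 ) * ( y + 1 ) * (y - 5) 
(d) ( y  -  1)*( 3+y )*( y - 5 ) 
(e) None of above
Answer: e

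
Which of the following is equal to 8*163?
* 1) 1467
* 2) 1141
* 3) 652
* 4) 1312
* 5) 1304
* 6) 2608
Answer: 5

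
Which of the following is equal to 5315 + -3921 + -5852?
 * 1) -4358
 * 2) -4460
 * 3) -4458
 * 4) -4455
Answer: 3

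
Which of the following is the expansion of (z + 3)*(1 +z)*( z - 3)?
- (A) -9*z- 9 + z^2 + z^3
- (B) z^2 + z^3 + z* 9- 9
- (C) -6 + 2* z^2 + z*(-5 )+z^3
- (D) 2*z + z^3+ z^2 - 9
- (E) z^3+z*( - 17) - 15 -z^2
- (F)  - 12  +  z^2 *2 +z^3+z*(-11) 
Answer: A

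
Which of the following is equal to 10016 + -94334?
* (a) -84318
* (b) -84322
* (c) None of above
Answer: a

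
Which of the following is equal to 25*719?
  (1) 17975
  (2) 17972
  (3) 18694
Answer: 1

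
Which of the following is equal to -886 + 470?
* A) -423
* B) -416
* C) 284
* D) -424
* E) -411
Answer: B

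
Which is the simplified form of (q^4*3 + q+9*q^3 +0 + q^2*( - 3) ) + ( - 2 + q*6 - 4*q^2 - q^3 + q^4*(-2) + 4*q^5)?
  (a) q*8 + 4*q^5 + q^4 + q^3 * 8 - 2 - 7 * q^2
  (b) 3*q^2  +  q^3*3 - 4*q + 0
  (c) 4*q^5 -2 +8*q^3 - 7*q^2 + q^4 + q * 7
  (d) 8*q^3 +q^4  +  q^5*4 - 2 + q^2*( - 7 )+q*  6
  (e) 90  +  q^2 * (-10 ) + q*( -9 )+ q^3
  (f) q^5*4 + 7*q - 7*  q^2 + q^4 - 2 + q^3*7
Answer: c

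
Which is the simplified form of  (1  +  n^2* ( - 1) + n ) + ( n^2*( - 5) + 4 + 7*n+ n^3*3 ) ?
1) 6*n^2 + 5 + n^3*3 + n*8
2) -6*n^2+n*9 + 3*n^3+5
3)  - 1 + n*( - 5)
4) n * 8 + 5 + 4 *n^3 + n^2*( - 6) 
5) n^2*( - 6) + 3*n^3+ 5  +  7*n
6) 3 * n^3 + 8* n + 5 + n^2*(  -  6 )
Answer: 6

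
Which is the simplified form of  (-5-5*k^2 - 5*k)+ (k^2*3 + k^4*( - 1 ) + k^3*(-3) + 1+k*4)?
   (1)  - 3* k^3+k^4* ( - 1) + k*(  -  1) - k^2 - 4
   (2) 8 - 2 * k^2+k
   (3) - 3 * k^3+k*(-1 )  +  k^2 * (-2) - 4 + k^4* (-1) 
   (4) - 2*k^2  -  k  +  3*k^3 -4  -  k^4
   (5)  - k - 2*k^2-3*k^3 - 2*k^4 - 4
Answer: 3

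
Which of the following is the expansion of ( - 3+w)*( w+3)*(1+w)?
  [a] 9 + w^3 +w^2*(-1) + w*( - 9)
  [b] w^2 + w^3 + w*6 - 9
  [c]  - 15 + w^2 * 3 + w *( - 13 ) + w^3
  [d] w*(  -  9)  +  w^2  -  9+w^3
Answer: d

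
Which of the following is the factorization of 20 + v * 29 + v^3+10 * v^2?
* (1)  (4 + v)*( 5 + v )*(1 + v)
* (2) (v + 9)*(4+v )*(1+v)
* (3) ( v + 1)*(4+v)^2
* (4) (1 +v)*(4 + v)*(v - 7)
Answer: 1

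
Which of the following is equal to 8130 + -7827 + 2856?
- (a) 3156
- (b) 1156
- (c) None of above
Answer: c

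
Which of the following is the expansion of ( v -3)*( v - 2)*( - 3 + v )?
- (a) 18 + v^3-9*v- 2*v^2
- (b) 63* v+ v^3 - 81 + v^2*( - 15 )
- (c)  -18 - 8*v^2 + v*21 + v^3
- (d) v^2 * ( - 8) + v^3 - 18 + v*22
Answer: c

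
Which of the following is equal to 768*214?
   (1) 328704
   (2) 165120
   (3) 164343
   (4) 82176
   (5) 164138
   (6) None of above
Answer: 6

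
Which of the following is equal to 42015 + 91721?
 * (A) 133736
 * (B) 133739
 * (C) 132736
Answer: A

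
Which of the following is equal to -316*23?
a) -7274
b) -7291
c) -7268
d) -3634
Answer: c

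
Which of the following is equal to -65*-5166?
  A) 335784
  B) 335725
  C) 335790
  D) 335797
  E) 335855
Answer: C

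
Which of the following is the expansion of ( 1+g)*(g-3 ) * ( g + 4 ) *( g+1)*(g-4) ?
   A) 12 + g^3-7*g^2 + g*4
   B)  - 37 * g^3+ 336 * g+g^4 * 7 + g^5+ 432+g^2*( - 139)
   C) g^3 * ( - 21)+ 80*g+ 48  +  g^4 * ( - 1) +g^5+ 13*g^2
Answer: C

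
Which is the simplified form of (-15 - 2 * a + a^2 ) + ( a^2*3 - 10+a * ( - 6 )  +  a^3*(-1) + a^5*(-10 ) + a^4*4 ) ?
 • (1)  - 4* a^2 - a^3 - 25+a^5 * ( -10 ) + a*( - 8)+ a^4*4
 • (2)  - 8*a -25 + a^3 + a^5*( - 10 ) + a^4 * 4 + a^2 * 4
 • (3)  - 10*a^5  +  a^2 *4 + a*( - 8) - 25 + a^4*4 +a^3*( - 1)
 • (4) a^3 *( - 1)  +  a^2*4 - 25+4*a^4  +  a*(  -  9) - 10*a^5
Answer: 3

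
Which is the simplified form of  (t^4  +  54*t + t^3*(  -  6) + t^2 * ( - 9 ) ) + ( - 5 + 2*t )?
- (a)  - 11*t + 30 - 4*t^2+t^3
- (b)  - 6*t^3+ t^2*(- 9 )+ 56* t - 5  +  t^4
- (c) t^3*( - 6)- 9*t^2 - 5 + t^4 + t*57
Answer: b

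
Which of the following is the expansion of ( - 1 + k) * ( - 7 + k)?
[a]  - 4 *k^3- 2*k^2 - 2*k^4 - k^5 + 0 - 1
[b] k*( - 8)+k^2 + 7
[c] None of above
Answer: b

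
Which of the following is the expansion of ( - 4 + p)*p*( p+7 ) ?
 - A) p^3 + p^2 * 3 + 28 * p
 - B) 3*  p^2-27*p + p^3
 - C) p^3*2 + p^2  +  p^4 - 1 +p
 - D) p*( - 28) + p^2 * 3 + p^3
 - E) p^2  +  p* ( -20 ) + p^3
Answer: D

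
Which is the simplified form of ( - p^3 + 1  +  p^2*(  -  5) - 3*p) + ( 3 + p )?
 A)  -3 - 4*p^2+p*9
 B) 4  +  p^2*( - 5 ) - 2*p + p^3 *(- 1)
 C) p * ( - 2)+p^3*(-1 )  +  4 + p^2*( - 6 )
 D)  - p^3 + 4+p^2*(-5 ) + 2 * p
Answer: B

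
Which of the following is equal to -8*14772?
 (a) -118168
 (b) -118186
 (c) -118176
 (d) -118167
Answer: c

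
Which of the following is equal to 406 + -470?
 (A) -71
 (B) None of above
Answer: B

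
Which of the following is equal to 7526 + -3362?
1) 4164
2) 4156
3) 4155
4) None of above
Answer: 1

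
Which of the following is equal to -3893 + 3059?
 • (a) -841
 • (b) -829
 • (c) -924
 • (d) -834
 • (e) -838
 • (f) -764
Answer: d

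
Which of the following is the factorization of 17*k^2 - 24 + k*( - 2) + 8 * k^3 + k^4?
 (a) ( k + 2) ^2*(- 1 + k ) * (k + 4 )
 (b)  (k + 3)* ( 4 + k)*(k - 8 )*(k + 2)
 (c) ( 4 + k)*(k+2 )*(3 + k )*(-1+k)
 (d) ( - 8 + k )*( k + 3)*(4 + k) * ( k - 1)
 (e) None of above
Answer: c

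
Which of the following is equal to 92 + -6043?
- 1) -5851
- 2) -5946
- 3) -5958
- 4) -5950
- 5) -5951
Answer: 5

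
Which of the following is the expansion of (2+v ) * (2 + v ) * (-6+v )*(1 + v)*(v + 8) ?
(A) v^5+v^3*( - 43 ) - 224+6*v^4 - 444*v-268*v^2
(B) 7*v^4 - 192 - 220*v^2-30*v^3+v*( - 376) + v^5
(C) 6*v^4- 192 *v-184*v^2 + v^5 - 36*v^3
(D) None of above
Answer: B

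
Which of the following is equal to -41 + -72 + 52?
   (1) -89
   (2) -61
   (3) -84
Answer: 2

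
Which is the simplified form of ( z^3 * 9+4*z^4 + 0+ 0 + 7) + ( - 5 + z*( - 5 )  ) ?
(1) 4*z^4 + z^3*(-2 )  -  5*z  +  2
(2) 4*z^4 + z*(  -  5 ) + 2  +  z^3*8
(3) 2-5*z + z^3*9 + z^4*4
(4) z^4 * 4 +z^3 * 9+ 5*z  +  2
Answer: 3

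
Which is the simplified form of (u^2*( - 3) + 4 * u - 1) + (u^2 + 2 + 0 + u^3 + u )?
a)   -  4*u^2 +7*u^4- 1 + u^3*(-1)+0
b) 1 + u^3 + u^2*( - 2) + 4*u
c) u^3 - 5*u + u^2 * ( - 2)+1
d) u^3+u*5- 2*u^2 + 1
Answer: d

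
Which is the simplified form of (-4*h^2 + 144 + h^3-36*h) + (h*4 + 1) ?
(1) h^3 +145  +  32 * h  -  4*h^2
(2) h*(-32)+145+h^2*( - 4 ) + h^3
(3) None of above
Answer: 2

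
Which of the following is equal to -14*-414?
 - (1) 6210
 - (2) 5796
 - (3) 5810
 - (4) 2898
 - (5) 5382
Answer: 2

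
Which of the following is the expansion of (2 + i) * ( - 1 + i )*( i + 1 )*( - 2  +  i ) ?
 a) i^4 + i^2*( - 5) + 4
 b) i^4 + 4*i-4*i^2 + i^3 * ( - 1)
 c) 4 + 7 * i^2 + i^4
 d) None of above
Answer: a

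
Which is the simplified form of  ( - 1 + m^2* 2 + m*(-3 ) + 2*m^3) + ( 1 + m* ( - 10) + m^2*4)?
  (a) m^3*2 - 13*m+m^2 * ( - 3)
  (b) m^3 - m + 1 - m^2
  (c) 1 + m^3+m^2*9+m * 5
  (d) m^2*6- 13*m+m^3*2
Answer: d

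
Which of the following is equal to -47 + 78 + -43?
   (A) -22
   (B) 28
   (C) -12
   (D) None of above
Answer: C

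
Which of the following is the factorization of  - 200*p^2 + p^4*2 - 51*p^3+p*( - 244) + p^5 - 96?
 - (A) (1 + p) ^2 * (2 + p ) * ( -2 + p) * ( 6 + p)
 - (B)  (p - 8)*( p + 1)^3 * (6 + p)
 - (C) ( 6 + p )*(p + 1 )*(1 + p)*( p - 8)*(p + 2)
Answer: C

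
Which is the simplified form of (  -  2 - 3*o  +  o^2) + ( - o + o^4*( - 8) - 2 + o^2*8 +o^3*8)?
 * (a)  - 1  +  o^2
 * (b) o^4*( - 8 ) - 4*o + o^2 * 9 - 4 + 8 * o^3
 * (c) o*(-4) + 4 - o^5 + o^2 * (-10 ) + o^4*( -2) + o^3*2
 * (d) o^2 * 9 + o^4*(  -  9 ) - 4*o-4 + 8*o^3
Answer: b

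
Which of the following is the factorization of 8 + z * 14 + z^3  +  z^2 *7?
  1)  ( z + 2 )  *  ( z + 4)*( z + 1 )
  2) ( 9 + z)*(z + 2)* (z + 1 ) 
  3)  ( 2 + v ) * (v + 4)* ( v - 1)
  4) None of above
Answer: 1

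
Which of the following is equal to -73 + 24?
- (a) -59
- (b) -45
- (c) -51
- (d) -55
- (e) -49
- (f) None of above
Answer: e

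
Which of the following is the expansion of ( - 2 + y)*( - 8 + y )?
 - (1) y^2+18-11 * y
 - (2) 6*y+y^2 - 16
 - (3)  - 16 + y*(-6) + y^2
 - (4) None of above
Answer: 4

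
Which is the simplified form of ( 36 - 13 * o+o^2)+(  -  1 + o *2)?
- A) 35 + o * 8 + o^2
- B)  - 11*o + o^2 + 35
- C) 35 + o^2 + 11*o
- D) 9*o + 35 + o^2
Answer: B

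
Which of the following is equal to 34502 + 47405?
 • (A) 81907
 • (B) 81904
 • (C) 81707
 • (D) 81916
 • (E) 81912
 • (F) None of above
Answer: A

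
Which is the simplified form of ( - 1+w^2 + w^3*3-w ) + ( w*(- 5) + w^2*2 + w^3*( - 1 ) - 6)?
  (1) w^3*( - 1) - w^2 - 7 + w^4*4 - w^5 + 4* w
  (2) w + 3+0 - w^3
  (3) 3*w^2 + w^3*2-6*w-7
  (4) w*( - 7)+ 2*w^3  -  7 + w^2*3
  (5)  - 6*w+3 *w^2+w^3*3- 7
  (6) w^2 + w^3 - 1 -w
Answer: 3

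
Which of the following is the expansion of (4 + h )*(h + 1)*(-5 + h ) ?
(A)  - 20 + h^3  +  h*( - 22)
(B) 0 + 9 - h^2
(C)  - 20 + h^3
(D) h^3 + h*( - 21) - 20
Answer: D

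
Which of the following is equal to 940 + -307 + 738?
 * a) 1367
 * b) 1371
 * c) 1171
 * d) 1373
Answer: b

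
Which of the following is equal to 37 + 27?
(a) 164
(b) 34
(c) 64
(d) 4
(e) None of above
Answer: c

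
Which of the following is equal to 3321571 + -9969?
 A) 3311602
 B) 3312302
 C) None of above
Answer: A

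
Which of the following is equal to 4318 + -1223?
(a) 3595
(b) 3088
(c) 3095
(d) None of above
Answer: c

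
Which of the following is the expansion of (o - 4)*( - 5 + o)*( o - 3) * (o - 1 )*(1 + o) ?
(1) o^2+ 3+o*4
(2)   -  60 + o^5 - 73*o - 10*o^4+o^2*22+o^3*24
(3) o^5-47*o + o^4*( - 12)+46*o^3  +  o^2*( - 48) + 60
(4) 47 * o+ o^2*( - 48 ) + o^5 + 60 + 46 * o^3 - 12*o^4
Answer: 3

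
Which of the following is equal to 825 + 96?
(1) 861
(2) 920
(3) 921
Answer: 3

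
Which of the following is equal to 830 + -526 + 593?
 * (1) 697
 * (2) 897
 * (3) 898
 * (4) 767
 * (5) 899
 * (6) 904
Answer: 2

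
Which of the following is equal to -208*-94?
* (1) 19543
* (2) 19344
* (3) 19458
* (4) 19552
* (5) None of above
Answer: 4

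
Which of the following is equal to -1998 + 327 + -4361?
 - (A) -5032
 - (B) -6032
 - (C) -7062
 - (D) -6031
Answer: B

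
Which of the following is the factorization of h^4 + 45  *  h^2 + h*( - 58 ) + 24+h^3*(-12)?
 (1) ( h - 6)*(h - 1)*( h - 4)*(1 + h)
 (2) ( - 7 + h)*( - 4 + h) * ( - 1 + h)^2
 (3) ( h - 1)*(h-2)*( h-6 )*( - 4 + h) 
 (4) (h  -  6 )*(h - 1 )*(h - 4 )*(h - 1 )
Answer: 4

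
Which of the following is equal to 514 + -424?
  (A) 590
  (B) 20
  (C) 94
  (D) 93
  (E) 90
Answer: E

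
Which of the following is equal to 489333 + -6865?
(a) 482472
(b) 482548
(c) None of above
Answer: c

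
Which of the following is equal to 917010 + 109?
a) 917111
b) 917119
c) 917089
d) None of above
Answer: b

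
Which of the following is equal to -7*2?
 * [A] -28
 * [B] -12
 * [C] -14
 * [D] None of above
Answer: C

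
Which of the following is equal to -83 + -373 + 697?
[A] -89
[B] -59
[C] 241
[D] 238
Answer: C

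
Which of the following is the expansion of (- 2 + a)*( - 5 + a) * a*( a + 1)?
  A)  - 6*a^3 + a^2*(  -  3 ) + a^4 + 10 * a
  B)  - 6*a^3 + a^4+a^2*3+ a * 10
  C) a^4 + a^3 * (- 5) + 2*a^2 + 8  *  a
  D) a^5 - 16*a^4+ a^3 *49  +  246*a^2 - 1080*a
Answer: B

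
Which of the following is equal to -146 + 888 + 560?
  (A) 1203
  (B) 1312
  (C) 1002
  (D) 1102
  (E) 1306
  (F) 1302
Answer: F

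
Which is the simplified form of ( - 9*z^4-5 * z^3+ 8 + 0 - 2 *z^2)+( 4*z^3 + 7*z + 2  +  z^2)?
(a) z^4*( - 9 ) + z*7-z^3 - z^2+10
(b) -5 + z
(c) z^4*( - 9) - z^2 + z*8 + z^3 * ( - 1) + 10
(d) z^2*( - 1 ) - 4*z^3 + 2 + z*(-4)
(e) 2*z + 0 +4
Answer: a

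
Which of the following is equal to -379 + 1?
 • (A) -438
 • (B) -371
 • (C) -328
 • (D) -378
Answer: D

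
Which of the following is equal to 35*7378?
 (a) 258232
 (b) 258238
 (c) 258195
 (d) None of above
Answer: d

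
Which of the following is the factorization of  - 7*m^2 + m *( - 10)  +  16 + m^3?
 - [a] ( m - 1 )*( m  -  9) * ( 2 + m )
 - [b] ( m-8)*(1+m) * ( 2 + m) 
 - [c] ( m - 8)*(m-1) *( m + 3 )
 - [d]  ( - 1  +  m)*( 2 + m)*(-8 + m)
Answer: d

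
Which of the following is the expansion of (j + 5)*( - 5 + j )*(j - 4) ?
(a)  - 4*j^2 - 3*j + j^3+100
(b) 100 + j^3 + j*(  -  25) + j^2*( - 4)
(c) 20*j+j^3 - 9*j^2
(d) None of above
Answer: b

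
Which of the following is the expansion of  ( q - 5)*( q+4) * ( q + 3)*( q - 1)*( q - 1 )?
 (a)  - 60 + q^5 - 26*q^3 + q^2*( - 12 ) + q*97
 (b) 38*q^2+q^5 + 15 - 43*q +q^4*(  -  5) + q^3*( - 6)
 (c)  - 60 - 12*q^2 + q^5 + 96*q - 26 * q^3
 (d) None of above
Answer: a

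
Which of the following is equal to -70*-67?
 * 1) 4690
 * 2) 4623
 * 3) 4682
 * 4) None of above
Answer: 1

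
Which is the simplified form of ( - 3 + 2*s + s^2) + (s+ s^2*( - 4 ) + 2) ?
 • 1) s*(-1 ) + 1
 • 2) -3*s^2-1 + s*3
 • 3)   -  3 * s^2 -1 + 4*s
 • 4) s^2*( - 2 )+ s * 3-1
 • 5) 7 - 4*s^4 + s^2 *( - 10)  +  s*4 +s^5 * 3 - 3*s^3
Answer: 2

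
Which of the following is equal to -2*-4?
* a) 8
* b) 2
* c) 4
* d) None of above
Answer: a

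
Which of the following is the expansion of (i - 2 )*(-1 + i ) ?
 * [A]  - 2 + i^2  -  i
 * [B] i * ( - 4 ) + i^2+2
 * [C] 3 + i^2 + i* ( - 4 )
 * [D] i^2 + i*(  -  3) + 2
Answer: D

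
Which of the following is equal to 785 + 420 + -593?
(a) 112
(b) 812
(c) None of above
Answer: c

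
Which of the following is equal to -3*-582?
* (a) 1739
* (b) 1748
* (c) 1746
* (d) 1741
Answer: c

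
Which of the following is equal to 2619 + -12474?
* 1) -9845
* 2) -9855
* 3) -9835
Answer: 2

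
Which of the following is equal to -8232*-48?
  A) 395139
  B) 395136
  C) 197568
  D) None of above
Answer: B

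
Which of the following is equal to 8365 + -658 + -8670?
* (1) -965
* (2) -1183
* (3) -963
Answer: 3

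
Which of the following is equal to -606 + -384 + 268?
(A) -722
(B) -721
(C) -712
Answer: A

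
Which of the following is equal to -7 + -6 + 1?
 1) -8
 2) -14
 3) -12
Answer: 3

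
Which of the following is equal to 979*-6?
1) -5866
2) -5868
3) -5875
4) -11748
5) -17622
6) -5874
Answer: 6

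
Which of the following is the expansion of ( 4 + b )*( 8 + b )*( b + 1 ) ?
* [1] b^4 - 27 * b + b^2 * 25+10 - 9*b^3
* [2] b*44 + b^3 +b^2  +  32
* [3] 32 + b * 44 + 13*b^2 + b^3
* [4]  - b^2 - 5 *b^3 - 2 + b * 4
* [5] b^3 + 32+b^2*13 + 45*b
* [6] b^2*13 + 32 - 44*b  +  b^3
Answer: 3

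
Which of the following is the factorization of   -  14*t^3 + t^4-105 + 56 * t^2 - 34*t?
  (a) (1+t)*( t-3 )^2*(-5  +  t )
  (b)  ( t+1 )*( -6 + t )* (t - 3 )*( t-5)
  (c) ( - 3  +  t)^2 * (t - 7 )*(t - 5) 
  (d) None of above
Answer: d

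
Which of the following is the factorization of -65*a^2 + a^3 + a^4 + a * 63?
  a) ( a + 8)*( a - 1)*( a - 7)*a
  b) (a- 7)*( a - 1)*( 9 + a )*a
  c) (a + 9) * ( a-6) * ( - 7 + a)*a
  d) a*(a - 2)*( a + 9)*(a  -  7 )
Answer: b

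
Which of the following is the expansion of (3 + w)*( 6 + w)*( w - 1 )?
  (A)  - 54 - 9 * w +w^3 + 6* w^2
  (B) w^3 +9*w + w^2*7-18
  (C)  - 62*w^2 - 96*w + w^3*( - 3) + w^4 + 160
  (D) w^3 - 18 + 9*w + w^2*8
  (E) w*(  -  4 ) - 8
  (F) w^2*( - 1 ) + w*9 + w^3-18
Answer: D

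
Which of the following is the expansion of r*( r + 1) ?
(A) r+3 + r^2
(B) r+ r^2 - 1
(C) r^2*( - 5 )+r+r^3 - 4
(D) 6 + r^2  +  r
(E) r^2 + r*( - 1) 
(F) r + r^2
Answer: F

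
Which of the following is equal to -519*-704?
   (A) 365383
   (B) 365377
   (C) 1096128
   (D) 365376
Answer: D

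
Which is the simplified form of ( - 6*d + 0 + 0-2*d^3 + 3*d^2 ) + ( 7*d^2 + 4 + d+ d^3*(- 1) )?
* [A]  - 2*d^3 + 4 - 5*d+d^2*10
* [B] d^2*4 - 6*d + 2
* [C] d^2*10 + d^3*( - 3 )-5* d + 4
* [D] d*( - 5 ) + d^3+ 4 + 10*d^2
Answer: C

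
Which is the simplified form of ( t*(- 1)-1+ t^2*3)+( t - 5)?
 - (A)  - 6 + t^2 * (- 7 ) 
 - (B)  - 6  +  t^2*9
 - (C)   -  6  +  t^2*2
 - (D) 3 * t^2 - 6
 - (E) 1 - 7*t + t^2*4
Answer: D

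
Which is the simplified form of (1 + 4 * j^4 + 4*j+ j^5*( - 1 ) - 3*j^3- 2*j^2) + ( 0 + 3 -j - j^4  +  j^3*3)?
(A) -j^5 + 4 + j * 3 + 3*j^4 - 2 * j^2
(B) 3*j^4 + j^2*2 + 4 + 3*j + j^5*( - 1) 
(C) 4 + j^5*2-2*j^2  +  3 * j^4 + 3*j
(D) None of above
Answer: A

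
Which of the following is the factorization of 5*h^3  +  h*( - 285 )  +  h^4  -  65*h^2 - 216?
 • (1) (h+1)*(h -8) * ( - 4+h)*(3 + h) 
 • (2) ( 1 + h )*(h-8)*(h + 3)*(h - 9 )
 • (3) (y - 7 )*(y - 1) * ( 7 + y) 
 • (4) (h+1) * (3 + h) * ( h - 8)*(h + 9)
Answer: 4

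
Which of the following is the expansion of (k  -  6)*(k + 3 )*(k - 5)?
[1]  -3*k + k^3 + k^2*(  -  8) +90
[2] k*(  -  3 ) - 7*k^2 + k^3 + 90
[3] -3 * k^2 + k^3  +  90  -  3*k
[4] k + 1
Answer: 1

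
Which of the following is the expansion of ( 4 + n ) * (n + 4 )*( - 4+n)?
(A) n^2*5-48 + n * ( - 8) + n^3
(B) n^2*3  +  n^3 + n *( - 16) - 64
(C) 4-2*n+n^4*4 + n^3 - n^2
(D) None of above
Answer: D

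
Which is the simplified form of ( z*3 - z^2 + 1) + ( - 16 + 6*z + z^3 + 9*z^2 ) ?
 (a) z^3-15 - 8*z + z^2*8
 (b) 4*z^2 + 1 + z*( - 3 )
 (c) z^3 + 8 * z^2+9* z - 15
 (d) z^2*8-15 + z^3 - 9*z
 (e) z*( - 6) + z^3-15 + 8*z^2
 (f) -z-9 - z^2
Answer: c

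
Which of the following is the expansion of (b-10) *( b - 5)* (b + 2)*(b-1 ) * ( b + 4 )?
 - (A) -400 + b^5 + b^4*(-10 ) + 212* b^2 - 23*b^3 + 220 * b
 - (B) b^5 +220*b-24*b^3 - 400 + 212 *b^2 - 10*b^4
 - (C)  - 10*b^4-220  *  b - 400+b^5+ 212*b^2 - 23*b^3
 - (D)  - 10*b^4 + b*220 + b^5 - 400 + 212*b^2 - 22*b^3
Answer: A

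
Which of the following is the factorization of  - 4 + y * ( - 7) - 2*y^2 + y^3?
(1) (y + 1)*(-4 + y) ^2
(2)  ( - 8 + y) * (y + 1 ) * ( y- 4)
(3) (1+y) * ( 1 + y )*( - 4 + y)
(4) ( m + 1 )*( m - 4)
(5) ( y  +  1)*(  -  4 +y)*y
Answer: 3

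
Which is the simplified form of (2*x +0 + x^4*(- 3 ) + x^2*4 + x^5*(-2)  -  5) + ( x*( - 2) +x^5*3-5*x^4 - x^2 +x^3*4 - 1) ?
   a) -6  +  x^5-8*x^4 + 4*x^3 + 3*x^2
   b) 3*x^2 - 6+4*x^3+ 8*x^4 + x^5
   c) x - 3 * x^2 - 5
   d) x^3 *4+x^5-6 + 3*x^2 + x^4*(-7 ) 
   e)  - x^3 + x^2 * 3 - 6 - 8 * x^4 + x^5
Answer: a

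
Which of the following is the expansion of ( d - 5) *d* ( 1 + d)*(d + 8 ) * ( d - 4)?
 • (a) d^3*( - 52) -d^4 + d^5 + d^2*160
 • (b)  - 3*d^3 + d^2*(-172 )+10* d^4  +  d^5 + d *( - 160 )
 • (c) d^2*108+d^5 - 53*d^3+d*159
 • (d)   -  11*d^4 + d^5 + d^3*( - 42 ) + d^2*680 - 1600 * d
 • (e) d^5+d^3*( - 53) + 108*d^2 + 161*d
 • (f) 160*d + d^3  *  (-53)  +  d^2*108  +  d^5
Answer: f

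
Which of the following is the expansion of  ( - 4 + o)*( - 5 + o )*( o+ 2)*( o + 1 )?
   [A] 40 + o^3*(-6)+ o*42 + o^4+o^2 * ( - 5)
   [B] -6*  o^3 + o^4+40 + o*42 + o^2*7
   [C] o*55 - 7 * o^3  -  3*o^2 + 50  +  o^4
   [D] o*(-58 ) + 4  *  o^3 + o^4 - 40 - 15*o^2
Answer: A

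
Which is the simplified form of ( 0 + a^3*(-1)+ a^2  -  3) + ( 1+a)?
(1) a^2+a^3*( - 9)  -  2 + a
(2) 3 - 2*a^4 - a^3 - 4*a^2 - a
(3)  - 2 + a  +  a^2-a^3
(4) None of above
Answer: 3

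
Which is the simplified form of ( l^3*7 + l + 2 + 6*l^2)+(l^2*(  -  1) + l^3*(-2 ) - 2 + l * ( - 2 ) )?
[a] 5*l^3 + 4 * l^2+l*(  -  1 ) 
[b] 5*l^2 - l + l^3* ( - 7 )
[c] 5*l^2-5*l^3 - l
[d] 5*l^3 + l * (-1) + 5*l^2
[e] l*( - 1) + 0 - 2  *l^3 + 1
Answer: d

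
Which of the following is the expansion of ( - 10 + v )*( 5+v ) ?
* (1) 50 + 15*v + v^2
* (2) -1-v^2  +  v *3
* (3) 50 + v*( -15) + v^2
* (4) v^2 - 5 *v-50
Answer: 4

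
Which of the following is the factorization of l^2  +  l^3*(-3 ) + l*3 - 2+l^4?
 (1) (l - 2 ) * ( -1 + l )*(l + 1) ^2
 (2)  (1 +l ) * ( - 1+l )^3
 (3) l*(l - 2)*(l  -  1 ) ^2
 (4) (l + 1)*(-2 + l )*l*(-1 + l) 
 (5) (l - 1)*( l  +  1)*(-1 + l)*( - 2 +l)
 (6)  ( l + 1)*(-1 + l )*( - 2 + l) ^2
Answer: 5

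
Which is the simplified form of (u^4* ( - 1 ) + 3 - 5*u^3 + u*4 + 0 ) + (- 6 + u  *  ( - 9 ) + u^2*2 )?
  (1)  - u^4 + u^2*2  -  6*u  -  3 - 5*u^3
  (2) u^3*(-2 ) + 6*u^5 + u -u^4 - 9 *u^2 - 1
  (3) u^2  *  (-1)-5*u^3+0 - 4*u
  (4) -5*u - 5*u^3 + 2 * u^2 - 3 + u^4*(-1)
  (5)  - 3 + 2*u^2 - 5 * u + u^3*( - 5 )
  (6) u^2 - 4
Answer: 4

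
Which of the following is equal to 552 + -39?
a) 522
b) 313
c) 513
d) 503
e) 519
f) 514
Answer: c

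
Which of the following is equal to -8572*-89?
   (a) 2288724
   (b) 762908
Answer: b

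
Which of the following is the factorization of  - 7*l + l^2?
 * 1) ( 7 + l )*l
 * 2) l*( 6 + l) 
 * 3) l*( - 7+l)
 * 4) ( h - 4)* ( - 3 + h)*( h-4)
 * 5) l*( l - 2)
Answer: 3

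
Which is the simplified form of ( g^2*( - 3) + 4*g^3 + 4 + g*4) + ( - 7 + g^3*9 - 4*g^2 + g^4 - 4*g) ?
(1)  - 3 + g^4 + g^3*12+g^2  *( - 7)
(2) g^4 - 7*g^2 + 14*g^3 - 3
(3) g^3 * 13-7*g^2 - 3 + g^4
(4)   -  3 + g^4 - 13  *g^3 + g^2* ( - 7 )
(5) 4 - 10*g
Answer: 3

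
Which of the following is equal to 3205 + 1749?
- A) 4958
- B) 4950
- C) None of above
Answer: C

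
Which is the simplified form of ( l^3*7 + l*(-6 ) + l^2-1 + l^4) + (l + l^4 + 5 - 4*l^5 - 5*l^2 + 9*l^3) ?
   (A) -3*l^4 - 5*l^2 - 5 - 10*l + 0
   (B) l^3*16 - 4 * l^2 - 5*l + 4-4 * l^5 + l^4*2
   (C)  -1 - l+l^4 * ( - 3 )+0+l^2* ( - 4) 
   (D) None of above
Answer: B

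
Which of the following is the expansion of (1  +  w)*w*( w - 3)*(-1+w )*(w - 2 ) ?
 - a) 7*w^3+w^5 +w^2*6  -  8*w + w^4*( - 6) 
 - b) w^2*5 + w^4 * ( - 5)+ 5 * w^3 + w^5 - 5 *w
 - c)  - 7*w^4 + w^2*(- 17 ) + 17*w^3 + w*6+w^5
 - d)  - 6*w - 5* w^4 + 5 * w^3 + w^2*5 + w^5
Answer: d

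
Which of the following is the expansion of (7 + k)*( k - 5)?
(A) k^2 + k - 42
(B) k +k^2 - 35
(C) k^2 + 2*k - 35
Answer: C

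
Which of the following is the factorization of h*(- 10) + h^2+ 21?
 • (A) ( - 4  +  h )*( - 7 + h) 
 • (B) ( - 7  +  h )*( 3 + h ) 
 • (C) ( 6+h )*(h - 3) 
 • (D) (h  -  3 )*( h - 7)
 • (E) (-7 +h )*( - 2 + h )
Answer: D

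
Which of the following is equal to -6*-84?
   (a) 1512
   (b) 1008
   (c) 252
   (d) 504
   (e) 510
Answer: d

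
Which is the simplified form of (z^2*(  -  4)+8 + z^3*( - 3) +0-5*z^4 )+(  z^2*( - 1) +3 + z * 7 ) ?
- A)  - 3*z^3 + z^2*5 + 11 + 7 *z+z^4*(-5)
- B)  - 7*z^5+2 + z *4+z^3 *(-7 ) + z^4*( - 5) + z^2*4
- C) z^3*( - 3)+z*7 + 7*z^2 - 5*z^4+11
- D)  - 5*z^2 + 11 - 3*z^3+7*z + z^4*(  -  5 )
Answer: D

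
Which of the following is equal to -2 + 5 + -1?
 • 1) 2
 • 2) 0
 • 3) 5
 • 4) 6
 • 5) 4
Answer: 1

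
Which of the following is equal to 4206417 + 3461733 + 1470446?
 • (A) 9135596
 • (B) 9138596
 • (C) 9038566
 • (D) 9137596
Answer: B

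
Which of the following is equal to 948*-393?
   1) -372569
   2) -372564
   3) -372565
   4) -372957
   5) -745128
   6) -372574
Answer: 2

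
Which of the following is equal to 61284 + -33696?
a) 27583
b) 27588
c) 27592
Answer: b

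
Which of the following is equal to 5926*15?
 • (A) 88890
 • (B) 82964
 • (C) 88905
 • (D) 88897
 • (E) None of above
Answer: A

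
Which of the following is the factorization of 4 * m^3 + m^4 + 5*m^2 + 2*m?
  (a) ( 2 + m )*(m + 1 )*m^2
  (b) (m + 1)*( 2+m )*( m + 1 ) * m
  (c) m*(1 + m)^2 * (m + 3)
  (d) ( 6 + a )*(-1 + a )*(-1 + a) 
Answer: b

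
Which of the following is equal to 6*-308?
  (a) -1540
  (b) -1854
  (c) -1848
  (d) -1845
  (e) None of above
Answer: c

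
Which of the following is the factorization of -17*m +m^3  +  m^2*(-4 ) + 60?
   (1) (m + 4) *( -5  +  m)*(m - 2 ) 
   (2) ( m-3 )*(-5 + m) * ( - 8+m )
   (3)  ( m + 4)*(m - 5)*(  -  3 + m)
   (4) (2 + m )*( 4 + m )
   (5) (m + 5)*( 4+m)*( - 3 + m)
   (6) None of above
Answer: 3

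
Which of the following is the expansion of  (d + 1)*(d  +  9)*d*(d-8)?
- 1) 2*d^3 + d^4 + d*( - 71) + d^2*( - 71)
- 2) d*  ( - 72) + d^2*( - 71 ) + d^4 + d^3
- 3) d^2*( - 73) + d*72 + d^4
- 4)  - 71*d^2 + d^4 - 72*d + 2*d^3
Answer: 4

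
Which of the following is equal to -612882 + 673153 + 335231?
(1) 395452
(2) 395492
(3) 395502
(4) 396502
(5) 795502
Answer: 3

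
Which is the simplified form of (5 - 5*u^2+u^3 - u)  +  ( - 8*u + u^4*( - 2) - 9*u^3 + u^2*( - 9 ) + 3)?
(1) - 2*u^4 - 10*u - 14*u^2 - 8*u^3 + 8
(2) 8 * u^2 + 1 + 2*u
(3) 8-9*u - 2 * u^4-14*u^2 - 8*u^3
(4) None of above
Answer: 3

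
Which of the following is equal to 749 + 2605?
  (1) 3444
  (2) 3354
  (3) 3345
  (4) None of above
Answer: 2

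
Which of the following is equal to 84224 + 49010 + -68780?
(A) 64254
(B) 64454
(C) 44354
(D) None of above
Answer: B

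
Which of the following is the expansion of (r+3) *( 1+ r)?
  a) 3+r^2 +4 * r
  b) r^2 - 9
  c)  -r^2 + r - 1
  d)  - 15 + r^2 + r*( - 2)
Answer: a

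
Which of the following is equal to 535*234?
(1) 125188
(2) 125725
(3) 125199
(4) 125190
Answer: 4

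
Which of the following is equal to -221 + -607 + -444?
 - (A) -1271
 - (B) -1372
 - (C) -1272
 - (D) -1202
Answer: C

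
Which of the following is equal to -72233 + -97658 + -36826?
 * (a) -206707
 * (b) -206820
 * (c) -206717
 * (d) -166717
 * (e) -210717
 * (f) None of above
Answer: c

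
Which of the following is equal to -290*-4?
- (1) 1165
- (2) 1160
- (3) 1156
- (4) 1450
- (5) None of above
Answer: 2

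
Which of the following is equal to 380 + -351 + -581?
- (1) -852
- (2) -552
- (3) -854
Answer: 2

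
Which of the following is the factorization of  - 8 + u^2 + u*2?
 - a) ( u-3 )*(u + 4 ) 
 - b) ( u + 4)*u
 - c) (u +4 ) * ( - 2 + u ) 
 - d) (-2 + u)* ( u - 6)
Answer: c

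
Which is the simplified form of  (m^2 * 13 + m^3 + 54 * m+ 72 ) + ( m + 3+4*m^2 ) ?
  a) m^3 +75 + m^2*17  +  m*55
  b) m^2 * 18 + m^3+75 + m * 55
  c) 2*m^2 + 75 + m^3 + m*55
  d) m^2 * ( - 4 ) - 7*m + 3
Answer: a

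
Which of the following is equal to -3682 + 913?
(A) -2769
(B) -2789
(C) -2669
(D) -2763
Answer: A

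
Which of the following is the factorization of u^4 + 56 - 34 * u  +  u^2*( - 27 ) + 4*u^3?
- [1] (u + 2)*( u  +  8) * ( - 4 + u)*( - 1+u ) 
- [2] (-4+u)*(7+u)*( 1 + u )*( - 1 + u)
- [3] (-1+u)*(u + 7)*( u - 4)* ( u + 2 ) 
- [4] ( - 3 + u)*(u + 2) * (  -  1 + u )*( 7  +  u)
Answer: 3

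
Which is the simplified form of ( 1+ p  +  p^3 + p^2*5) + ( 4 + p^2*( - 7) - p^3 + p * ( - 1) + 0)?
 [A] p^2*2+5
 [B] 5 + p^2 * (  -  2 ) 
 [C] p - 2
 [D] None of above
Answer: B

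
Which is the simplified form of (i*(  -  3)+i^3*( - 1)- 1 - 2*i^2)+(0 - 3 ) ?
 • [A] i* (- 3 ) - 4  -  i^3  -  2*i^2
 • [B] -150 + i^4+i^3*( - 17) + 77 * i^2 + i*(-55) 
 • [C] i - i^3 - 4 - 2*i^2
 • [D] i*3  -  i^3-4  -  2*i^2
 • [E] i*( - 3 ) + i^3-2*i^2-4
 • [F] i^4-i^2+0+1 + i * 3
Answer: A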